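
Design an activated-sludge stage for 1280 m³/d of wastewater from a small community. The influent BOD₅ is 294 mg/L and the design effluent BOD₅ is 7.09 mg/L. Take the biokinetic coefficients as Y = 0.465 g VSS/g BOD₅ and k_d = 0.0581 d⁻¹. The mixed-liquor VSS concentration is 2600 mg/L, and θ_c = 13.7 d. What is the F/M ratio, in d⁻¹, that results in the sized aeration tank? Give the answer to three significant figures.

From the SRT design equation V = Y Q (S₀−S) θ_c / [X (1 + k_d θ_c)] = 0.465 × 1280 × (294 − 7.09) × 13.7 / [2600 × (1 + 0.0581 × 13.7)] = 2.34×10^6 / 4670 = 501.0 m³.
Food-to-microorganism ratio F/M = Q S₀ / (V X) = 1280 × 294 / (501.0 × 2600) = 0.2889 d⁻¹.

F/M ≈ 0.289 d⁻¹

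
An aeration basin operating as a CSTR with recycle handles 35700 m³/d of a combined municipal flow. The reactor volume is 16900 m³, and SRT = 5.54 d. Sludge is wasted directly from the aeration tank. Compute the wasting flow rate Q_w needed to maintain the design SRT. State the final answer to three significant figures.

Wasting from the aeration tank: Q_w = V / θ_c = 16900 / 5.54 = 3051 m³/d.

Q_w ≈ 3050 m³/d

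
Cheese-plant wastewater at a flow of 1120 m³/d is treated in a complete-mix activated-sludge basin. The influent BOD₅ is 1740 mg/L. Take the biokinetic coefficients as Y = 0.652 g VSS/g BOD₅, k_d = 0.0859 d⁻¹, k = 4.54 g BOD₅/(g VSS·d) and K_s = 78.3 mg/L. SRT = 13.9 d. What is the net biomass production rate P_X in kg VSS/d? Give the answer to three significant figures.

P_X ≈ 578 kg VSS/d

Effluent substrate depends only on kinetics and SRT: S = K_s(1 + k_d θ_c) / [θ_c(Yk − k_d) − 1] = 78.3 × (1 + 0.0859 × 13.9) / [13.9 × (0.652 × 4.54 − 0.0859) − 1] = 171.8 / 38.95 = 4.410 mg/L.
Observed yield with endogenous decay: Y_obs = Y / (1 + k_d·θ_c) = 0.652 / (1 + 0.0859 × 13.9) = 0.652 / 2.194 = 0.2972 g VSS/g BOD₅.
Q·(S₀ − S) = 1120 × (1740 − 4.41) × 10⁻³ = 1944 kg/d removed.
So the net sludge growth is P_X = 0.2972 × 1944 = 577.7 kg VSS/d.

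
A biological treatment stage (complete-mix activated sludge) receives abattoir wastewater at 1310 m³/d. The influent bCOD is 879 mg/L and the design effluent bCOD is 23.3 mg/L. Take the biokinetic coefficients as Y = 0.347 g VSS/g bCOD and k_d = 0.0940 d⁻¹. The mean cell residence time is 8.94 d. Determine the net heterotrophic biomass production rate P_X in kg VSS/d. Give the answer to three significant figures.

P_X ≈ 211 kg VSS/d

Observed yield with endogenous decay: Y_obs = Y / (1 + k_d·θ_c) = 0.347 / (1 + 0.0940 × 8.94) = 0.347 / 1.840 = 0.1886 g VSS/g bCOD.
Mass of bCOD removed per day: Q(S₀ − S) = 1310 × 855.7 g/m³ = 1121 kg/d.
Net biomass production P_X = Y_obs × Q·(S₀ − S) = 0.1886 × 1121 = 211.4 kg VSS/d.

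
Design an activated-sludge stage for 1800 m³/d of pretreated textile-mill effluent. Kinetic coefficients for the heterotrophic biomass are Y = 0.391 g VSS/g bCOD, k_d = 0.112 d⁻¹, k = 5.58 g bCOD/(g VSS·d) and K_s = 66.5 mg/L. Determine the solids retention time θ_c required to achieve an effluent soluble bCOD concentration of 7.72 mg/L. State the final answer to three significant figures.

At the target effluent, Y k S/(K_s+S) = 0.391×5.58×7.72/74.22 = 0.2269 d⁻¹.
θ_c = 1/(μ − k_d) = 1/(0.2269 − 0.112) = 1/0.1149 = 8.700 d.

θ_c ≈ 8.70 d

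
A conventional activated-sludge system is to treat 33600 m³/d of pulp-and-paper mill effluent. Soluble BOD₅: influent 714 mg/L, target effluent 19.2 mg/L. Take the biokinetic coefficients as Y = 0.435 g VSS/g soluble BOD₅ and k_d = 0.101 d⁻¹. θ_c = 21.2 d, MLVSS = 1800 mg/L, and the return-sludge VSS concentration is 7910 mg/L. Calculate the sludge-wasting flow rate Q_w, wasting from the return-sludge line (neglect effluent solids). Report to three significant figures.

Q_w ≈ 409 m³/d

From the SRT design equation V = Y Q (S₀−S) θ_c / [X (1 + k_d θ_c)] = 0.435 × 33600 × (714 − 19.2) × 21.2 / [1800 × (1 + 0.101 × 21.2)] = 2.15×10^8 / 5654 = 38076 m³.
Q_w = (V·X)/(θ_c X_r) = 38076 × 1800 / (21.2 × 7910) = 408.7 m³/d.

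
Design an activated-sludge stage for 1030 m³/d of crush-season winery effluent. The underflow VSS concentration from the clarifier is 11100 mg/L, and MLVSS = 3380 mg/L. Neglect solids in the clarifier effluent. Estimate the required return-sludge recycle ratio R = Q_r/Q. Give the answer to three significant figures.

R = Q_r/Q = X/(X_r − X) = 3380 / (11100 − 3380) = 0.4378.

R ≈ 0.438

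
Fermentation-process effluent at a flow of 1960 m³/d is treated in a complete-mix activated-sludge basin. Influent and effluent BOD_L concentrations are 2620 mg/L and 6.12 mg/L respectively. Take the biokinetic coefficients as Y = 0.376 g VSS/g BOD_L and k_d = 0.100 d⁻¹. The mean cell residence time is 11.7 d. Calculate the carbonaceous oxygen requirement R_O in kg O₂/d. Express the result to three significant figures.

Observed yield with endogenous decay: Y_obs = Y / (1 + k_d·θ_c) = 0.376 / (1 + 0.100 × 11.7) = 0.376 / 2.170 = 0.1733 g VSS/g BOD_L.
Substrate removed = Q·(S₀ − S) = 1960 m³/d × (2620 − 6.12) g/m³ = 5.12×10^6 g/d = 5123 kg/d.
P_X = Y_obs·Q·(S₀ − S) = 0.1733 × 5123 = 887.7 kg VSS/d.
R_O = Q·(S₀ − S) − 1.42·P_X = 5123 − 1.42 × 887.7 = 3863 kg O₂/d.

R_O ≈ 3860 kg O₂/d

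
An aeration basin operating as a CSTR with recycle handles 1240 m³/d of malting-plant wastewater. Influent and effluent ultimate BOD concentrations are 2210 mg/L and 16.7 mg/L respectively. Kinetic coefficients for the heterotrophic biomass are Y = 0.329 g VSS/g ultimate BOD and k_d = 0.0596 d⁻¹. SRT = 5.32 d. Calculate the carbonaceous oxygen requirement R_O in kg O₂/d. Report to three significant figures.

R_O ≈ 1750 kg O₂/d

Observed yield with endogenous decay: Y_obs = Y / (1 + k_d·θ_c) = 0.329 / (1 + 0.0596 × 5.32) = 0.329 / 1.317 = 0.2498 g VSS/g ultimate BOD.
ΔS = 2210 − 16.7 = 2193 mg/L, so the substrate removal rate is 1240 × 2193/1000 = 2720 kg ultimate BOD/d.
Biomass synthesised: P_X = Y_obs × 2720 = 679.4 kg VSS/d.
R_O = Q·ΔS − 1.42 P_X = 2720 − 964.7 = 1755 kg O₂/d.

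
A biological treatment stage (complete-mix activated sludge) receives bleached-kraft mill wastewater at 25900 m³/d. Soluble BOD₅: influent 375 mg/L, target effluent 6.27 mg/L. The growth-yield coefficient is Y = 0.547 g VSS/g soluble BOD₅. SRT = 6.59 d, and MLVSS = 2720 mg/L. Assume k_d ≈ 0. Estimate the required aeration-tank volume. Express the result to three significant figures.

V ≈ 12700 m³

With k_d = 0 the design equation reduces to V = Y Q (S₀−S) θ_c / X = 0.547 × 25900 × (375 − 6.27) × 6.59 / 2720 = 12656 m³.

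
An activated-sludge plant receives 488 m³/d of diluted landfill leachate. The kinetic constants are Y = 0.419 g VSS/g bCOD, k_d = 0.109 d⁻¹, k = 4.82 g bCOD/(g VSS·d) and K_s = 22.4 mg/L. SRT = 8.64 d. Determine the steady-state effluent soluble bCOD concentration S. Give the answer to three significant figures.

Effluent substrate depends only on kinetics and SRT: S = K_s(1 + k_d θ_c) / [θ_c(Yk − k_d) − 1] = 22.4 × (1 + 0.109 × 8.64) / [8.64 × (0.419 × 4.82 − 0.109) − 1] = 43.50 / 15.51 = 2.805 mg/L.

S ≈ 2.80 mg/L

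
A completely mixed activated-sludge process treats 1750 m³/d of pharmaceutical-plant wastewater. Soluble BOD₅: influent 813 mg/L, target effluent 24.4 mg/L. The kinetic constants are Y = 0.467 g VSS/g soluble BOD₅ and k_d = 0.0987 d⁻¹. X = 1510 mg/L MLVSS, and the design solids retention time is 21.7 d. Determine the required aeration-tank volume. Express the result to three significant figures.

V ≈ 2950 m³

Rearranging the biomass balance for a CMAS with decay, V = Y·Q·ΔS·θ_c / [X·(1+k_d θ_c)] = 0.467 × 1750 × (813 − 24.4) × 21.7 / [1510 × (1 + 0.0987 × 21.7)] = 1.4×10^7 / 4744 = 2948 m³.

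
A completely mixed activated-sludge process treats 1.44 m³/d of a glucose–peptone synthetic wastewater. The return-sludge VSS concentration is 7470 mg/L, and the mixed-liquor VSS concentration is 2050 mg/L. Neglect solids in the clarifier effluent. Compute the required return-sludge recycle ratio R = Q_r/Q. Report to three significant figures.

Solids balance on the clarifier gives (1+R)X = R·X_r, so R = X/(X_r − X) = 2050 / (7470 − 2050) = 0.3782.

R ≈ 0.378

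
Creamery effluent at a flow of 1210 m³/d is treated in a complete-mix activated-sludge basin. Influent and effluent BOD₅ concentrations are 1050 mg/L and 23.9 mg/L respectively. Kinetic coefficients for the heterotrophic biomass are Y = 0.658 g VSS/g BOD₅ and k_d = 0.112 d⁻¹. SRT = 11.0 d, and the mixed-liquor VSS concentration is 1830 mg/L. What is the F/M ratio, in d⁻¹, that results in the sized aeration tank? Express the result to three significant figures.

Steady-state biomass mass balance: V·X·(1 + k_d·θ_c) = Y·Q·(S₀ − S)·θ_c, so V = 0.658 × 1210 × (1050 − 23.9) × 11.0 / [1830 × (1 + 0.112 × 11.0)] = 8.99×10^6 / 4085 = 2200 m³.
Food-to-microorganism ratio F/M = Q S₀ / (V X) = 1210 × 1050 / (2200 × 1830) = 0.3156 d⁻¹.

F/M ≈ 0.316 d⁻¹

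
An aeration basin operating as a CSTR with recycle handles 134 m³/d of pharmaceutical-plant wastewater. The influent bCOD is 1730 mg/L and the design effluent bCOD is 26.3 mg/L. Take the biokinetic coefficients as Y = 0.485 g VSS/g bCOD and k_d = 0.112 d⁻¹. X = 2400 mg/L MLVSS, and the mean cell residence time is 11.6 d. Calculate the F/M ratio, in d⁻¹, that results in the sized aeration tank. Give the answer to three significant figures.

Rearranging the biomass balance for a CMAS with decay, V = Y·Q·ΔS·θ_c / [X·(1+k_d θ_c)] = 0.485 × 134 × (1730 − 26.3) × 11.6 / [2400 × (1 + 0.112 × 11.6)] = 1.28×10^6 / 5518 = 232.8 m³.
F/M = Q·S₀ / (V·X) = 134 × 1730 / (232.8 × 2400) = 0.4150 g bCOD·(g VSS·d)⁻¹.

F/M ≈ 0.415 d⁻¹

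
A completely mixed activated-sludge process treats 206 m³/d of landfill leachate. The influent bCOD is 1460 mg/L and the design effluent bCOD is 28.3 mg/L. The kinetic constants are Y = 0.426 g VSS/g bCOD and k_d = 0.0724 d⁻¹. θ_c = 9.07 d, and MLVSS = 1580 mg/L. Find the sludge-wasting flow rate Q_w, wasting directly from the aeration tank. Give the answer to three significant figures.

Q_w ≈ 48.0 m³/d

From the SRT design equation V = Y Q (S₀−S) θ_c / [X (1 + k_d θ_c)] = 0.426 × 206 × (1460 − 28.3) × 9.07 / [1580 × (1 + 0.0724 × 9.07)] = 1.14×10^6 / 2618 = 435.4 m³.
Wasting from the aeration tank: Q_w = V / θ_c = 435.4 / 9.07 = 48.00 m³/d.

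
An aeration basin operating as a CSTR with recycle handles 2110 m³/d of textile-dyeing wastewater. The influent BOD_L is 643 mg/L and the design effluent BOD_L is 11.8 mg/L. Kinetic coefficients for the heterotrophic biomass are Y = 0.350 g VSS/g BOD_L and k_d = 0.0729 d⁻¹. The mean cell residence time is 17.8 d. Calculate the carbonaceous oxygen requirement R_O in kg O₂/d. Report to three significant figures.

R_O ≈ 1040 kg O₂/d

Correct the yield for decay: Y_obs = Y/(1 + k_d θ_c) = 0.350 / (1 + 0.0729 × 17.8) = 0.350 / 2.298 = 0.1523.
Mass of BOD_L removed per day: Q(S₀ − S) = 2110 × 631.2 g/m³ = 1332 kg/d.
Biomass synthesised: P_X = Y_obs × 1332 = 202.9 kg VSS/d.
R_O = Q·ΔS − 1.42 P_X = 1332 − 288.1 = 1044 kg O₂/d.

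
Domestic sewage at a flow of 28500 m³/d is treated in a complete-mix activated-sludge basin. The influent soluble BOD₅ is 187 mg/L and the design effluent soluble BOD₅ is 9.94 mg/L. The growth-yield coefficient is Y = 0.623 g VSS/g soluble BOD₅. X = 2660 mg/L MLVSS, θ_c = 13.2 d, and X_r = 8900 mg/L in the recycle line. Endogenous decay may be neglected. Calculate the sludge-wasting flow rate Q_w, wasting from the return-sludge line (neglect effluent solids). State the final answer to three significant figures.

Biomass mass balance (decay neglected): V·X = Y·Q·(S₀ − S)·θ_c, so V = 0.623 × 28500 × (187 − 9.94) × 13.2 / 2660 = 15601 m³.
θ_c = V·X/(Q_w·X_r) when wasting from the recycle, so Q_w = V·X/(θ_c·X_r) = 15601 × 2660 / (13.2 × 8900) = 353.2 m³/d.

Q_w ≈ 353 m³/d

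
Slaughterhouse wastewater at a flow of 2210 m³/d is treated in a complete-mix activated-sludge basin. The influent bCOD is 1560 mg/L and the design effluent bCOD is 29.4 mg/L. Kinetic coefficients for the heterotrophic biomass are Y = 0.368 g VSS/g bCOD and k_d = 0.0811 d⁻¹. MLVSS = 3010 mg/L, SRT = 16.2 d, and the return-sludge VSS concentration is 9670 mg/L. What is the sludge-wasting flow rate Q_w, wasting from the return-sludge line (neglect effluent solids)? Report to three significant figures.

Rearranging the biomass balance for a CMAS with decay, V = Y·Q·ΔS·θ_c / [X·(1+k_d θ_c)] = 0.368 × 2210 × (1560 − 29.4) × 16.2 / [3010 × (1 + 0.0811 × 16.2)] = 2.02×10^7 / 6965 = 2895 m³.
Wasting from the return line (neglecting effluent solids): Q_w = V·X / (θ_c·X_r) = 2895 × 3010 / (16.2 × 9670) = 55.63 m³/d.

Q_w ≈ 55.6 m³/d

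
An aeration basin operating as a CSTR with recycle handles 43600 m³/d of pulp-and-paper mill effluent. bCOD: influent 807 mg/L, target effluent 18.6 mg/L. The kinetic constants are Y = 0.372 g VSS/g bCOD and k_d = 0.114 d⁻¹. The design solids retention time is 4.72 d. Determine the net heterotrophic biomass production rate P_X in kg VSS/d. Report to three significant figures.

P_X ≈ 8310 kg VSS/d

Y_obs = Y / (1 + k_d θ_c) = 0.372 / (1 + 0.114 × 4.72) = 0.372 / 1.538 = 0.2419.
ΔS = 807 − 18.6 = 788.4 mg/L, so the substrate removal rate is 43600 × 788.4/1000 = 34374 kg bCOD/d.
P_X = Y_obs · Q(S₀ − S) = 0.2419 × 34374 = 8314 kg VSS/d.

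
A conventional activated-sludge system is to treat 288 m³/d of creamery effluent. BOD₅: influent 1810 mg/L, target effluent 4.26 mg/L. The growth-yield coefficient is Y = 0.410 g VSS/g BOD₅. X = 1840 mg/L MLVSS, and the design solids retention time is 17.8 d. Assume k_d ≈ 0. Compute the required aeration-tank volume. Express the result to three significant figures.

V ≈ 2060 m³

Biomass mass balance (decay neglected): V·X = Y·Q·(S₀ − S)·θ_c, so V = 0.410 × 288 × (1810 − 4.26) × 17.8 / 1840 = 2063 m³.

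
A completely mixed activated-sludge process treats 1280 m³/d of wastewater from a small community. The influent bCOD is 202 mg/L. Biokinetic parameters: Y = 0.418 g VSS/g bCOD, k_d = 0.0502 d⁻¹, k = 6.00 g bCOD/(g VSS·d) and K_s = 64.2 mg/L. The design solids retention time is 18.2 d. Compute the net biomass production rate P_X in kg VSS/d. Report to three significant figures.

From the Monod/SRT balance for a CMAS, S = K_s·(1+k_d θ_c)/[θ_c·(Y k − k_d) − 1] = 64.2 × (1 + 0.0502 × 18.2) / [18.2 × (0.418 × 6.00 − 0.0502) − 1] = 122.9 / 43.73 = 2.809 mg/L.
Correct the yield for decay: Y_obs = Y/(1 + k_d θ_c) = 0.418 / (1 + 0.0502 × 18.2) = 0.418 / 1.914 = 0.2184.
Substrate removed = Q·(S₀ − S) = 1280 m³/d × (202 − 2.81) g/m³ = 2.55×10^5 g/d = 255.0 kg/d.
P_X = Y_obs · Q(S₀ − S) = 0.2184 × 255.0 = 55.69 kg VSS/d.

P_X ≈ 55.7 kg VSS/d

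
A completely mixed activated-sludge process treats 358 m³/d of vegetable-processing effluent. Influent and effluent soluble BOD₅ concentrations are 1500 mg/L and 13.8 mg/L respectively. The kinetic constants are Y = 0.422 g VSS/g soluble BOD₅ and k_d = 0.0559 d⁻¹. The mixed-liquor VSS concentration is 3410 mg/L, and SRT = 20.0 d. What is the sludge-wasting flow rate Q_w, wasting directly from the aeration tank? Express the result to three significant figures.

Rearranging the biomass balance for a CMAS with decay, V = Y·Q·ΔS·θ_c / [X·(1+k_d θ_c)] = 0.422 × 358 × (1500 − 13.8) × 20.0 / [3410 × (1 + 0.0559 × 20.0)] = 4.49×10^6 / 7222 = 621.8 m³.
With mixed-liquor wasting, θ_c = V/Q_w, so Q_w = V/θ_c = 621.8/20.0 = 31.09 m³/d.

Q_w ≈ 31.1 m³/d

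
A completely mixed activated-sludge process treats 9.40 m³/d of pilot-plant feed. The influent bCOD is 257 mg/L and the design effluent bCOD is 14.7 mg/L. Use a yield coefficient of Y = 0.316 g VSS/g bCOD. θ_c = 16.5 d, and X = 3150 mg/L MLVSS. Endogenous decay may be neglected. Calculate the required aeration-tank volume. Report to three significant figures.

With k_d = 0 the design equation reduces to V = Y Q (S₀−S) θ_c / X = 0.316 × 9.40 × (257 − 14.7) × 16.5 / 3150 = 3.770 m³.

V ≈ 3.77 m³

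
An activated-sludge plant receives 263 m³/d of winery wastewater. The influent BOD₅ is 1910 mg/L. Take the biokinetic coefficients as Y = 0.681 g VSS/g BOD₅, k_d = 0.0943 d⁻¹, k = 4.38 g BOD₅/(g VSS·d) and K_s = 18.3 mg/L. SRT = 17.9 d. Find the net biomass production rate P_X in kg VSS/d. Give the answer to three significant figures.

Effluent substrate depends only on kinetics and SRT: S = K_s(1 + k_d θ_c) / [θ_c(Yk − k_d) − 1] = 18.3 × (1 + 0.0943 × 17.9) / [17.9 × (0.681 × 4.38 − 0.0943) − 1] = 49.19 / 50.70 = 0.9701 mg/L.
Observed yield with endogenous decay: Y_obs = Y / (1 + k_d·θ_c) = 0.681 / (1 + 0.0943 × 17.9) = 0.681 / 2.688 = 0.2534 g VSS/g BOD₅.
Substrate removed = Q·(S₀ − S) = 263 m³/d × (1910 − 0.970) g/m³ = 5.02×10^5 g/d = 502.1 kg/d.
P_X = Y_obs · Q(S₀ − S) = 0.2534 × 502.1 = 127.2 kg VSS/d.

P_X ≈ 127 kg VSS/d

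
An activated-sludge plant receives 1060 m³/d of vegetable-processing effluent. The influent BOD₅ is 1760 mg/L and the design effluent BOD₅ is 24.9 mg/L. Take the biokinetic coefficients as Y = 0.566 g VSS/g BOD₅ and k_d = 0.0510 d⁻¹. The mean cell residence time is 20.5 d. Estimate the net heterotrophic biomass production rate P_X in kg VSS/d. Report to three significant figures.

Observed yield with endogenous decay: Y_obs = Y / (1 + k_d·θ_c) = 0.566 / (1 + 0.0510 × 20.5) = 0.566 / 2.045 = 0.2767 g VSS/g BOD₅.
Substrate removed = Q·(S₀ − S) = 1060 m³/d × (1760 − 24.9) g/m³ = 1.84×10^6 g/d = 1839 kg/d.
Net biomass production P_X = Y_obs × Q·(S₀ − S) = 0.2767 × 1839 = 508.9 kg VSS/d.

P_X ≈ 509 kg VSS/d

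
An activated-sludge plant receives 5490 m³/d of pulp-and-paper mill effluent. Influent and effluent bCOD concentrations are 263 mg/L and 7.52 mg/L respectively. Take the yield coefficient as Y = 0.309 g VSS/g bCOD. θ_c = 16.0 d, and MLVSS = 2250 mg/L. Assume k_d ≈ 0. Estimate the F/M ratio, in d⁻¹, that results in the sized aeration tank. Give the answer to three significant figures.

V·X = Y·Q·ΔS·θ_c gives V = 0.309 × 5490 × (263 − 7.52) × 16.0 / 2250 = 3082 m³.
F/M = Q·S₀ / (V·X) = 5490 × 263 / (3082 × 2250) = 0.2082 g bCOD·(g VSS·d)⁻¹.

F/M ≈ 0.208 d⁻¹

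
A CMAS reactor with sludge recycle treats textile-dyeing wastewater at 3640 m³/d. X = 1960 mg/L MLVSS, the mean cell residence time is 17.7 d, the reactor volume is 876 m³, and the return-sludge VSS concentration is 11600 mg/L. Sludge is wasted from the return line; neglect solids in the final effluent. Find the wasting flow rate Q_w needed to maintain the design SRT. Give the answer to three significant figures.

Q_w = (V·X)/(θ_c X_r) = 876.0 × 1960 / (17.7 × 11600) = 8.362 m³/d.

Q_w ≈ 8.36 m³/d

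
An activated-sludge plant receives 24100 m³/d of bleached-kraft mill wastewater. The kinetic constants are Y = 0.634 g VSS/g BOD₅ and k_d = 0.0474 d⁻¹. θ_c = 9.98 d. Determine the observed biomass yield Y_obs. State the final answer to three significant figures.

Y_obs ≈ 0.430 g VSS/g BOD₅

Observed yield with endogenous decay: Y_obs = Y / (1 + k_d·θ_c) = 0.634 / (1 + 0.0474 × 9.98) = 0.634 / 1.473 = 0.4304 g VSS/g BOD₅.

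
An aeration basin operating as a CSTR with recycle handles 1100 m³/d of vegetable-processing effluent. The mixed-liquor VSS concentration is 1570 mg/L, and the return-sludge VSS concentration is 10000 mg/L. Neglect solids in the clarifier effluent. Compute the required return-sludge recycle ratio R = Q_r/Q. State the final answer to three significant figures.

R ≈ 0.186

Solids balance on the clarifier gives (1+R)X = R·X_r, so R = X/(X_r − X) = 1570 / (10000 − 1570) = 0.1862.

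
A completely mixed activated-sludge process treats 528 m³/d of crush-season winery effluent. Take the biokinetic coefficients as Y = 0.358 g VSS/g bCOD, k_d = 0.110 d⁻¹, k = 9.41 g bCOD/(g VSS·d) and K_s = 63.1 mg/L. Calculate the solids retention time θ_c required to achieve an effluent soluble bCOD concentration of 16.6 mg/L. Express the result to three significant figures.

θ_c ≈ 1.69 d

Specific growth rate at S = 16.6 mg/L: μ = YkS/(K_s+S) = 0.358·9.41·16.6/(63.1+16.6) = 0.7017 d⁻¹.
θ_c = 1/(μ − k_d) = 1/(0.7017 − 0.110) = 1/0.5917 = 1.690 d.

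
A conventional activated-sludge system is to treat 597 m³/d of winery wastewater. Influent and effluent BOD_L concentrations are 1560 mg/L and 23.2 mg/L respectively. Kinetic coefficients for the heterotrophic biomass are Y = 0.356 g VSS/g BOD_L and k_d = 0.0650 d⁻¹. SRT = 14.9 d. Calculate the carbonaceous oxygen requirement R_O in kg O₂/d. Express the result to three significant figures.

R_O ≈ 682 kg O₂/d

Correct the yield for decay: Y_obs = Y/(1 + k_d θ_c) = 0.356 / (1 + 0.0650 × 14.9) = 0.356 / 1.969 = 0.1808.
ΔS = 1560 − 23.2 = 1537 mg/L, so the substrate removal rate is 597 × 1537/1000 = 917.5 kg BOD_L/d.
Net sludge production P_X = 0.1808 × 917.5 = 165.9 kg VSS/d.
Carbonaceous O₂ demand = substrate oxidised − cell-mass equivalent = 917.5 − 1.42 × 165.9 = 681.9 kg O₂/d.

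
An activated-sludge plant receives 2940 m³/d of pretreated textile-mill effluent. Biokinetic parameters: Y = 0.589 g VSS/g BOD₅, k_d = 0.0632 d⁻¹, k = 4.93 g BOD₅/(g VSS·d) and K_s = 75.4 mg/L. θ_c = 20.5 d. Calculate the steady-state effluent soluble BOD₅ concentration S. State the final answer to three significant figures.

S ≈ 3.02 mg/L

For a completely mixed reactor with recycle the Lawrence–McCarty relation gives S = K_s·(1 + k_d·θ_c) / [θ_c·(Y·k − k_d) − 1] = 75.4 × (1 + 0.0632 × 20.5) / [20.5 × (0.589 × 4.93 − 0.0632) − 1] = 173.1 / 57.23 = 3.024 mg/L.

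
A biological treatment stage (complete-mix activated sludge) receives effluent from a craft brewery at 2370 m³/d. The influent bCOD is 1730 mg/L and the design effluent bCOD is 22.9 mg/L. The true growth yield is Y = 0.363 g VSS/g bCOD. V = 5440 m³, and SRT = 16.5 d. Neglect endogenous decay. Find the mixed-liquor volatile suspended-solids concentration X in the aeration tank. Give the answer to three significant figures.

X ≈ 4450 mg/L

Without decay, X = Y Q (S₀−S) θ_c / V = 0.363 × 2370 × (1730 − 22.9) × 16.5 / 5440 = 4455 mg/L.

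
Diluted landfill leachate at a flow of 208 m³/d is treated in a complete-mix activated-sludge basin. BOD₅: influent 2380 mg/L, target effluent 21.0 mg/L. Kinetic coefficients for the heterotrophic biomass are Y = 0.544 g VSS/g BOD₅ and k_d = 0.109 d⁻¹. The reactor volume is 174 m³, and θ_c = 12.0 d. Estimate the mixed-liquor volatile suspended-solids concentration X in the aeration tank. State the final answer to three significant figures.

X ≈ 7980 mg/L

X = Y·Q·ΔS·θ_c / [V·(1 + k_d θ_c)] = 0.544 × 208 × (2380 − 21.0) × 12.0 / [174 × (1 + 0.109 × 12.0)] = 7976 mg/L.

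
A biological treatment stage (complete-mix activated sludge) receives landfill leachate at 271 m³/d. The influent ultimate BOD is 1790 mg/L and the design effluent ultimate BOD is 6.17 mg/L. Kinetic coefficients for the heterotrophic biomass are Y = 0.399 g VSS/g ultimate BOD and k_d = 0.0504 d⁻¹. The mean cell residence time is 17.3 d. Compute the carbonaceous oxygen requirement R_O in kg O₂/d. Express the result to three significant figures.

R_O ≈ 337 kg O₂/d

Y_obs = Y / (1 + k_d θ_c) = 0.399 / (1 + 0.0504 × 17.3) = 0.399 / 1.872 = 0.2132.
ΔS = 1790 − 6.17 = 1784 mg/L, so the substrate removal rate is 271 × 1784/1000 = 483.4 kg ultimate BOD/d.
Net sludge production P_X = 0.2132 × 483.4 = 103.0 kg VSS/d.
R_O = Q·(S₀ − S) − 1.42·P_X = 483.4 − 1.42 × 103.0 = 337.1 kg O₂/d.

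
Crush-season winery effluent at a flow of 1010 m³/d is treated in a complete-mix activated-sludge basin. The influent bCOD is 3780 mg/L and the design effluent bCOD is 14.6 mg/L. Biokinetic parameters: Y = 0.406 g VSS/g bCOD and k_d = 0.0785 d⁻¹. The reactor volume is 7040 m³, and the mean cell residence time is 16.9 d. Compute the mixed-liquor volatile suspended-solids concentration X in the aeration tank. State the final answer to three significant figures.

X ≈ 1590 mg/L

From V·X·(1 + k_d·θ_c) = Y·Q·(S₀ − S)·θ_c: X = 0.406 × 1010 × (3780 − 14.6) × 16.9 / [7040 × (1 + 0.0785 × 16.9)] = 1593 mg/L.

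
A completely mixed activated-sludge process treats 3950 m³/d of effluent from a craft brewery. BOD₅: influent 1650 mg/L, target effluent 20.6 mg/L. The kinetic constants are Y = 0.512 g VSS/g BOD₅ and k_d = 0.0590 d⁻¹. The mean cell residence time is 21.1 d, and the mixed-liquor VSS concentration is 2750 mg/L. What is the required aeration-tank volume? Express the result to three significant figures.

V ≈ 11300 m³

Rearranging the biomass balance for a CMAS with decay, V = Y·Q·ΔS·θ_c / [X·(1+k_d θ_c)] = 0.512 × 3950 × (1650 − 20.6) × 21.1 / [2750 × (1 + 0.0590 × 21.1)] = 6.95×10^7 / 6173 = 11263 m³.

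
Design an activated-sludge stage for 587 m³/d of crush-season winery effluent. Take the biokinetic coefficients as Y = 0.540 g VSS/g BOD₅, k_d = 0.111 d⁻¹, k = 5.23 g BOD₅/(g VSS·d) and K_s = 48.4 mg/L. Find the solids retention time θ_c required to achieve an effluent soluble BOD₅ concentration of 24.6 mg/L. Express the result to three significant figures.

θ_c ≈ 1.19 d

At the target effluent, Y k S/(K_s+S) = 0.540×5.23×24.6/73.00 = 0.9517 d⁻¹.
θ_c = 1/(μ − k_d) = 1/(0.9517 − 0.111) = 1/0.8407 = 1.189 d.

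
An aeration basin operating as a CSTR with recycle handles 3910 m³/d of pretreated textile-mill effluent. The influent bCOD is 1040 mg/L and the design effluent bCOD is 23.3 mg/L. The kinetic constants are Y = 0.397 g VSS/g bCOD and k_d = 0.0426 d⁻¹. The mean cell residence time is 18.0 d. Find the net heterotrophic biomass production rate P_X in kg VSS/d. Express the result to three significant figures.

P_X ≈ 893 kg VSS/d

The observed yield is Y_obs = Y/(1 + k_d·θ_c) = 0.397 / (1 + 0.0426 × 18.0) = 0.397 / 1.767 = 0.2247 g VSS per g bCOD removed.
ΔS = 1040 − 23.3 = 1017 mg/L, so the substrate removal rate is 3910 × 1017/1000 = 3975 kg bCOD/d.
Net biomass production P_X = Y_obs × Q·(S₀ − S) = 0.2247 × 3975 = 893.2 kg VSS/d.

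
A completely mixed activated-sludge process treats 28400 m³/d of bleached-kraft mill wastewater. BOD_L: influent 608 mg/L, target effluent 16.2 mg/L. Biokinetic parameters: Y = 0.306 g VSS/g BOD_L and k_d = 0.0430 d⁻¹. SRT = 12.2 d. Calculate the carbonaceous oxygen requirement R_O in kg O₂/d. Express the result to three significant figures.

Observed yield with endogenous decay: Y_obs = Y / (1 + k_d·θ_c) = 0.306 / (1 + 0.0430 × 12.2) = 0.306 / 1.525 = 0.2007 g VSS/g BOD_L.
ΔS = 608 − 16.2 = 591.8 mg/L, so the substrate removal rate is 28400 × 591.8/1000 = 16807 kg BOD_L/d.
Net sludge production P_X = 0.2007 × 16807 = 3373 kg VSS/d.
Carbonaceous O₂ demand = substrate oxidised − cell-mass equivalent = 16807 − 1.42 × 3373 = 12017 kg O₂/d.

R_O ≈ 12000 kg O₂/d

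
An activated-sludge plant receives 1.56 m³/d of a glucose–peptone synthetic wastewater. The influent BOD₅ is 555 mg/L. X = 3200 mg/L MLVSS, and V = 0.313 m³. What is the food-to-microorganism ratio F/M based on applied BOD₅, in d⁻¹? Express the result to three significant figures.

F/M = applied load / biomass = Q·S₀/(V·X) = 1.56 × 555 / (0.3130 × 3200) = 0.8644 d⁻¹.

F/M ≈ 0.864 d⁻¹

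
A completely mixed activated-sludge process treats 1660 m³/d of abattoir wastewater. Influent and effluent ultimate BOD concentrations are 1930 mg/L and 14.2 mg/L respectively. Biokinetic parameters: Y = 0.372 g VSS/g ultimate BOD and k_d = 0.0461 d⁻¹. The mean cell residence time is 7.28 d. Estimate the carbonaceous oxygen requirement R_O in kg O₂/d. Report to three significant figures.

Observed yield with endogenous decay: Y_obs = Y / (1 + k_d·θ_c) = 0.372 / (1 + 0.0461 × 7.28) = 0.372 / 1.336 = 0.2785 g VSS/g ultimate BOD.
Substrate removed = Q·(S₀ − S) = 1660 m³/d × (1930 − 14.2) g/m³ = 3.18×10^6 g/d = 3180 kg/d.
P_X = Y_obs·Q·(S₀ − S) = 0.2785 × 3180 = 885.8 kg VSS/d.
R_O = Q·(S₀ − S) − 1.42·P_X = 3180 − 1.42 × 885.8 = 1922 kg O₂/d.

R_O ≈ 1920 kg O₂/d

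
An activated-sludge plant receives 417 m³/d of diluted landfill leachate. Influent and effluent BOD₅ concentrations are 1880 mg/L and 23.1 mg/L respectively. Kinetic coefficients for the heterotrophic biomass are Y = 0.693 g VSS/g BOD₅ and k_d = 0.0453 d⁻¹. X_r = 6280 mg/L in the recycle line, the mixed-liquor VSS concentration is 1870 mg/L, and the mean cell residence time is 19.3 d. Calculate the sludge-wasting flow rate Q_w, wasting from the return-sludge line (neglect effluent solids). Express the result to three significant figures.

From the SRT design equation V = Y Q (S₀−S) θ_c / [X (1 + k_d θ_c)] = 0.693 × 417 × (1880 − 23.1) × 19.3 / [1870 × (1 + 0.0453 × 19.3)] = 1.04×10^7 / 3505 = 2955 m³.
Q_w = (V·X)/(θ_c X_r) = 2955 × 1870 / (19.3 × 6280) = 45.59 m³/d.

Q_w ≈ 45.6 m³/d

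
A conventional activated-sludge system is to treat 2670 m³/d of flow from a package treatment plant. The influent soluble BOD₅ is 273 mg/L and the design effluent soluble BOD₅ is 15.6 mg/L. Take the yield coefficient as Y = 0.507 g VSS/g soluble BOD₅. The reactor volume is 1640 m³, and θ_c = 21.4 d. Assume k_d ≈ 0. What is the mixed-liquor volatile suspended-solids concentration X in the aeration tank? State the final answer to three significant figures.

Without decay, X = Y Q (S₀−S) θ_c / V = 0.507 × 2670 × (273 − 15.6) × 21.4 / 1640 = 4547 mg/L.

X ≈ 4550 mg/L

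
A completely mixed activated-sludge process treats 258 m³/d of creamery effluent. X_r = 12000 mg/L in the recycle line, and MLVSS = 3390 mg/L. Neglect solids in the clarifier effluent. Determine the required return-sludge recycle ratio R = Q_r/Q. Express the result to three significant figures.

Solids balance on the clarifier gives (1+R)X = R·X_r, so R = X/(X_r − X) = 3390 / (12000 − 3390) = 0.3937.

R ≈ 0.394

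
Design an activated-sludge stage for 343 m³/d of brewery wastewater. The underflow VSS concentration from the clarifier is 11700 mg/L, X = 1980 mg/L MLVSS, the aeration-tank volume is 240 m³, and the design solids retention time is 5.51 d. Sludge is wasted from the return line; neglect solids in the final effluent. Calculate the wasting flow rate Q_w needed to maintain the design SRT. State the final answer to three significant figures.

Q_w ≈ 7.37 m³/d

θ_c = V·X/(Q_w·X_r) when wasting from the recycle, so Q_w = V·X/(θ_c·X_r) = 240.0 × 1980 / (5.51 × 11700) = 7.371 m³/d.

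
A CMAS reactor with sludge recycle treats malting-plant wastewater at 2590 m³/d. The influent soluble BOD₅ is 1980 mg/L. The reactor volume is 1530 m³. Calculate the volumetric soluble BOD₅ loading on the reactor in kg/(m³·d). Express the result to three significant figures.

L_v = Q S₀ / V = 2590 × 1980 × 10⁻³ / 1530 = 3.352 kg/(m³·d).

L_v ≈ 3.35 kg soluble BOD₅/(m³·d)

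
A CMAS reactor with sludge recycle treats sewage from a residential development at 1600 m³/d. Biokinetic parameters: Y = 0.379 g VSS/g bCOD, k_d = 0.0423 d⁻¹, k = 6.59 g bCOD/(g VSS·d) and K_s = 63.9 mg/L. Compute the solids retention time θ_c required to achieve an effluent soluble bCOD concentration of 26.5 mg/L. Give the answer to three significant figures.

θ_c ≈ 1.45 d

At the target effluent, Y k S/(K_s+S) = 0.379×6.59×26.5/90.40 = 0.7322 d⁻¹.
1/θ_c = 0.7322 − 0.0423 = 0.6899 d⁻¹, so θ_c = 1.450 d.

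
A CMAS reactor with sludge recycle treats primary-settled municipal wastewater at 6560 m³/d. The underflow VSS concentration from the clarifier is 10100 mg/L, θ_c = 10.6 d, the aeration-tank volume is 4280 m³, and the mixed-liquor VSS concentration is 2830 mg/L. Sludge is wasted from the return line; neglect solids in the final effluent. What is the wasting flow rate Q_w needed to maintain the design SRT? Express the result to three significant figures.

Q_w ≈ 113 m³/d

Wasting from the return line (neglecting effluent solids): Q_w = V·X / (θ_c·X_r) = 4280 × 2830 / (10.6 × 10100) = 113.1 m³/d.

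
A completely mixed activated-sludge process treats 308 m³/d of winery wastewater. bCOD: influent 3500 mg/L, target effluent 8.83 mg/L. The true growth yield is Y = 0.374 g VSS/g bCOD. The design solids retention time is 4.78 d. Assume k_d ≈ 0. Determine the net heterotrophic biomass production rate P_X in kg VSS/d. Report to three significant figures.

P_X ≈ 402 kg VSS/d

No decay correction is needed, so Y_obs = Y = 0.374.
Mass of bCOD removed per day: Q(S₀ − S) = 308 × 3491 g/m³ = 1075 kg/d.
P_X = Y_obs · Q(S₀ − S) = 0.3740 × 1075 = 402.2 kg VSS/d.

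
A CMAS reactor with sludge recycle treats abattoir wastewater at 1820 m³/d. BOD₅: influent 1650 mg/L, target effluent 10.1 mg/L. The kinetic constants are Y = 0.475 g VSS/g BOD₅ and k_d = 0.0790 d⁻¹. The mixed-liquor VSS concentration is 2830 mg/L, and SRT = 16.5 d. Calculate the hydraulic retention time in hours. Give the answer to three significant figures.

Steady-state biomass mass balance: V·X·(1 + k_d·θ_c) = Y·Q·(S₀ − S)·θ_c, so V = 0.475 × 1820 × (1650 − 10.1) × 16.5 / [2830 × (1 + 0.0790 × 16.5)] = 2.34×10^7 / 6519 = 3588 m³.
HRT = V/Q = 3588 m³ / 1820 m³·d⁻¹ = 1.972 d × 24 = 47.32 h.

τ ≈ 47.3 h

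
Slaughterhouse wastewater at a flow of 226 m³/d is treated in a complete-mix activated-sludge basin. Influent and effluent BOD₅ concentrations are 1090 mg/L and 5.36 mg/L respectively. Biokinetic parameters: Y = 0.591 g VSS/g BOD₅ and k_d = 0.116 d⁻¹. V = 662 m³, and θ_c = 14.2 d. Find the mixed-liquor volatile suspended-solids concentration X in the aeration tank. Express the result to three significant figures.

X ≈ 1170 mg/L

X = Y·Q·ΔS·θ_c / [V·(1 + k_d θ_c)] = 0.591 × 226 × (1090 − 5.36) × 14.2 / [662 × (1 + 0.116 × 14.2)] = 1174 mg/L.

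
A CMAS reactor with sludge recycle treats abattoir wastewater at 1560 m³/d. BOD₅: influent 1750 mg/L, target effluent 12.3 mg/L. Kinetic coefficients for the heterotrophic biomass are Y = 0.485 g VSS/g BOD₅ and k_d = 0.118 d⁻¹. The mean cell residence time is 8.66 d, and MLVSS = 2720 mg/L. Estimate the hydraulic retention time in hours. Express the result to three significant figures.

τ ≈ 31.9 h

Rearranging the biomass balance for a CMAS with decay, V = Y·Q·ΔS·θ_c / [X·(1+k_d θ_c)] = 0.485 × 1560 × (1750 − 12.3) × 8.66 / [2720 × (1 + 0.118 × 8.66)] = 1.14×10^7 / 5500 = 2070 m³.
HRT = V/Q = 2070 m³ / 1560 m³·d⁻¹ = 1.327 d × 24 = 31.85 h.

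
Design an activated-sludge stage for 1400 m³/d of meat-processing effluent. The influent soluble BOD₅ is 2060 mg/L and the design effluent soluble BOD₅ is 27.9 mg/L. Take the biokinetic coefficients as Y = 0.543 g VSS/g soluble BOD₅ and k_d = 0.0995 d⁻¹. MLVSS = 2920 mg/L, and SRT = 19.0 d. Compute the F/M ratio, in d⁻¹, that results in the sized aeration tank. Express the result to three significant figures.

From the SRT design equation V = Y Q (S₀−S) θ_c / [X (1 + k_d θ_c)] = 0.543 × 1400 × (2060 − 27.9) × 19.0 / [2920 × (1 + 0.0995 × 19.0)] = 2.94×10^7 / 8440 = 3478 m³.
F/M = applied load / biomass = Q·S₀/(V·X) = 1400 × 2060 / (3478 × 2920) = 0.2840 d⁻¹.

F/M ≈ 0.284 d⁻¹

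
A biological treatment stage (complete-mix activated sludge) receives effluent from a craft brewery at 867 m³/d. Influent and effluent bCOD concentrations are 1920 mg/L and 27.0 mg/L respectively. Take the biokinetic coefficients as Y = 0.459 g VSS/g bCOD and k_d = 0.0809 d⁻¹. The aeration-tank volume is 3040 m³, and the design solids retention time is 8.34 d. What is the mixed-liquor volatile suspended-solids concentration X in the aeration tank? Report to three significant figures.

From V·X·(1 + k_d·θ_c) = Y·Q·(S₀ − S)·θ_c: X = 0.459 × 867 × (1920 − 27.0) × 8.34 / [3040 × (1 + 0.0809 × 8.34)] = 1234 mg/L.

X ≈ 1230 mg/L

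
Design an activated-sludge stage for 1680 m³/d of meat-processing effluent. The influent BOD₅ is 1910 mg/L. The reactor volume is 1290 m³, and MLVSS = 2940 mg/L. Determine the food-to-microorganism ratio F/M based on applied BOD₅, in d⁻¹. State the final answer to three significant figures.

F/M ≈ 0.846 d⁻¹

F/M = applied load / biomass = Q·S₀/(V·X) = 1680 × 1910 / (1290 × 2940) = 0.8461 d⁻¹.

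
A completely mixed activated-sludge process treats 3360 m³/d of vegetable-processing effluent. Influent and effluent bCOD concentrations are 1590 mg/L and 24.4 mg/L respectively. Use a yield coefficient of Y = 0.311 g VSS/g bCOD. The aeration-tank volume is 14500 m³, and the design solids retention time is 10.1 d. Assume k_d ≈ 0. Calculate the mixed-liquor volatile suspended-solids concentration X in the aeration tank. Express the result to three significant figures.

Without decay, X = Y Q (S₀−S) θ_c / V = 0.311 × 3360 × (1590 − 24.4) × 10.1 / 14500 = 1140 mg/L.

X ≈ 1140 mg/L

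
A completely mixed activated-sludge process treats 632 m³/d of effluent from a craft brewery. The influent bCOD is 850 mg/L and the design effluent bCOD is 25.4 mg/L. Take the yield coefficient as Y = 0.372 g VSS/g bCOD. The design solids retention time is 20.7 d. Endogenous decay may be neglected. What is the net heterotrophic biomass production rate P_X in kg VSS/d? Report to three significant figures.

P_X ≈ 194 kg VSS/d

No decay correction is needed, so Y_obs = Y = 0.372.
Q·(S₀ − S) = 632 × (850 − 25.4) × 10⁻³ = 521.1 kg/d removed.
P_X = Y_obs · Q(S₀ − S) = 0.3720 × 521.1 = 193.9 kg VSS/d.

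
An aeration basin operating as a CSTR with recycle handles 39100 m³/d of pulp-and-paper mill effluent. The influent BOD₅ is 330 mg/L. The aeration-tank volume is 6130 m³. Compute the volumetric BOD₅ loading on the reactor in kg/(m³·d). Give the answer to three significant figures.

L_v ≈ 2.10 kg BOD₅/(m³·d)

Applied BOD₅ load per unit volume = Q·S₀/V = (39100 × 330/1000)/6130 = 2.105 kg BOD₅·m⁻³·d⁻¹.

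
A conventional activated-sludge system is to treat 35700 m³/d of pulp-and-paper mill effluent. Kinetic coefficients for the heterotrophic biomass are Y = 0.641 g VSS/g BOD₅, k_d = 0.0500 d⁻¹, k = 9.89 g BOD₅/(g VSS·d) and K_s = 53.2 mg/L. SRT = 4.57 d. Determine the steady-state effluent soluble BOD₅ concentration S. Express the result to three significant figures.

Effluent substrate depends only on kinetics and SRT: S = K_s(1 + k_d θ_c) / [θ_c(Yk − k_d) − 1] = 53.2 × (1 + 0.0500 × 4.57) / [4.57 × (0.641 × 9.89 − 0.0500) − 1] = 65.36 / 27.74 = 2.356 mg/L.

S ≈ 2.36 mg/L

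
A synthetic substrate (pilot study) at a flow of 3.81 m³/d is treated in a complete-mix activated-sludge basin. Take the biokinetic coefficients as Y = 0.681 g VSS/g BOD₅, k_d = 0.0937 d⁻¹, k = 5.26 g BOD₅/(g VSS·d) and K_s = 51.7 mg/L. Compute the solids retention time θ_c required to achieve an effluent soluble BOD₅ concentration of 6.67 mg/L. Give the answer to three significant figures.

θ_c ≈ 3.17 d

From 1/θ_c = Y·k·S/(K_s + S) − k_d: Y·k·S/(K_s+S) = 0.681 × 5.26 × 6.67 / (51.7 + 6.67) = 0.4093 d⁻¹.
1/θ_c = 0.4093 − 0.0937 = 0.3156 d⁻¹, so θ_c = 3.168 d.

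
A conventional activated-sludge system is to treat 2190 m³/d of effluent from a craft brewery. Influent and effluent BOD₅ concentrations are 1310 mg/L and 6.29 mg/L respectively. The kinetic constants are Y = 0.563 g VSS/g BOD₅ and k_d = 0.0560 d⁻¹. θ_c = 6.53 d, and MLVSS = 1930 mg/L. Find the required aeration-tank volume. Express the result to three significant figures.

From the SRT design equation V = Y Q (S₀−S) θ_c / [X (1 + k_d θ_c)] = 0.563 × 2190 × (1310 − 6.29) × 6.53 / [1930 × (1 + 0.0560 × 6.53)] = 1.05×10^7 / 2636 = 3982 m³.

V ≈ 3980 m³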